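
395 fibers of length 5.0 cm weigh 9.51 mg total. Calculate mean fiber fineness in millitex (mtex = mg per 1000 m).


Formula: fineness (mtex) = mass (mg) / total length (km) = (mass_mg / total_length_m) * 1000
Step 1: Convert fiber length: 5.0 cm = 0.05 m
Step 2: Total fiber length = 395 * 0.05 = 19.75 m
Step 3: Linear density = 9.51 mg / 19.75 m = 0.4815 mg/m
Step 4: fineness = 0.4815 * 1000 = 481.5 mtex

481.5 mtex


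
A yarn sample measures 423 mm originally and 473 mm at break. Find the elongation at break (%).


Formula: Elongation (%) = ((L_break - L0) / L0) * 100
Step 1: Extension = 473 - 423 = 50 mm
Step 2: Elongation = (50 / 423) * 100
Step 3: Elongation = 0.118203 * 100 = 11.8203% ≈ 11.8%

11.8%


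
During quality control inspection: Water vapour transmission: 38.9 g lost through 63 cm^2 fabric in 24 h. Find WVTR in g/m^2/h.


Formula: WVTR = mass_loss / (area * time)
Step 1: Convert area: 63 cm^2 = 0.0063 m^2
Step 2: WVTR = 38.9 g / (0.0063 m^2 * 24 h)
Step 3: WVTR = 38.9 / 0.1512 = 257.3 g/m^2/h

257.3 g/m^2/h


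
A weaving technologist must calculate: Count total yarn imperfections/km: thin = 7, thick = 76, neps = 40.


Formula: Total = thin places + thick places + neps
Total = 7 + 76 + 40
Total = 123 imperfections/km

123 imperfections/km


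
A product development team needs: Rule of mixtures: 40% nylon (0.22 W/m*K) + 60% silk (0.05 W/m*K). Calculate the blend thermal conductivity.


Formula: Blend property = (fraction_A * property_A) + (fraction_B * property_B)
Step 1: Contribution A = 40/100 * 0.22 W/m*K = 0.088 W/m*K
Step 2: Contribution B = 60/100 * 0.05 W/m*K = 0.03 W/m*K
Step 3: Blend thermal conductivity = 0.088 + 0.03 = 0.118 W/m*K

0.118 W/m*K


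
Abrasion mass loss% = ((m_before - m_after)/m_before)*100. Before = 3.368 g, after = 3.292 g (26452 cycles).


Formula: Mass loss% = ((m_before - m_after) / m_before) * 100
Step 1: Mass loss = 3.368 - 3.292 = 0.076 g
Step 2: Ratio = 0.076 / 3.368 = 0.0225653
Step 3: Mass loss% = 0.0225653 * 100 = 2.25653% ≈ 2.26%

2.26%


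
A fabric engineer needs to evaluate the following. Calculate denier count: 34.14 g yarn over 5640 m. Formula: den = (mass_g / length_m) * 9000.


Formula: den = (mass_g / length_m) * 9000
Substituting: den = (34.14 / 5640) * 9000
Intermediate: 34.14 / 5640 = 0.00605319 g/m
den = 0.00605319 * 9000 = 54.5 denier

54.5 denier


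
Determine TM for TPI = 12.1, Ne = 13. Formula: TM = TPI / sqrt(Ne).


Formula: TM = TPI / sqrt(Ne)
Step 1: sqrt(Ne) = sqrt(13) = 3.6056
Step 2: TM = 12.1 / 3.6056 = 3.36

3.36 TM


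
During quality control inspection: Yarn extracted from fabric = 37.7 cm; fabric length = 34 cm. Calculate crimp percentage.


Formula: Crimp% = ((L_yarn - L_fabric) / L_fabric) * 100
Step 1: Extension = 37.7 - 34 = 3.7 cm
Step 2: Crimp% = (3.7 / 34) * 100
Step 3: Crimp% = 0.108824 * 100 = 10.8824% ≈ 10.9%

10.9%


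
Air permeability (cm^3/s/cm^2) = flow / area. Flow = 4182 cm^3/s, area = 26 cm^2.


Formula: Air Permeability = Airflow / Test Area
AP = 4182 cm^3/s / 26 cm^2
AP = 160.8 cm^3/s/cm^2

160.8 cm^3/s/cm^2


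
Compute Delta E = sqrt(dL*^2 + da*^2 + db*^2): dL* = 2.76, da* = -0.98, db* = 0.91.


Formula: Delta E = sqrt(dL*^2 + da*^2 + db*^2)
Step 1: dL*^2 = 2.76^2 = 7.6176
Step 2: da*^2 = (-0.98)^2 = 0.9604
Step 3: db*^2 = 0.91^2 = 0.8281
Step 4: Sum = 7.6176 + 0.9604 + 0.8281 = 9.4061
Step 5: Delta E = sqrt(9.4061) = 3.07

3.07 Delta E


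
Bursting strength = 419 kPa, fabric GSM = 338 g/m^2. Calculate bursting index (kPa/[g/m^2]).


Formula: Bursting Index = Bursting Strength / Fabric GSM
BI = 419 kPa / 338 g/m^2
BI = 1.240 kPa/(g/m^2)

1.240 kPa/(g/m^2)


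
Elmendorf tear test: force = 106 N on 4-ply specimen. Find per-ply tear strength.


Formula: Per-ply strength = Total force / Number of plies
Per-ply = 106 N / 4
Per-ply = 26.5 N

26.5 N


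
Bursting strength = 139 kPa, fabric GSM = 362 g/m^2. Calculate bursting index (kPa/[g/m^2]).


Formula: Bursting Index = Bursting Strength / Fabric GSM
BI = 139 kPa / 362 g/m^2
BI = 0.384 kPa/(g/m^2)

0.384 kPa/(g/m^2)


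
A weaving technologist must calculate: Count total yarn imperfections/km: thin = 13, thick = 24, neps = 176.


Formula: Total = thin places + thick places + neps
Total = 13 + 24 + 176
Total = 213 imperfections/km

213 imperfections/km


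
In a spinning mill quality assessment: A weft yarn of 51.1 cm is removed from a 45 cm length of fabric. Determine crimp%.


Formula: Crimp% = ((L_yarn - L_fabric) / L_fabric) * 100
Step 1: Extension = 51.1 - 45 = 6.1 cm
Step 2: Crimp% = (6.1 / 45) * 100
Step 3: Crimp% = 0.135556 * 100 = 13.5556% ≈ 13.6%

13.6%


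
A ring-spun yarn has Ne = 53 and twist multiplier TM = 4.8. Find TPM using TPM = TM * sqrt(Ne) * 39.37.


Formula: TPM = TM * sqrt(Ne) * 39.37
Step 1: sqrt(Ne) = sqrt(53) = 7.2801
Step 2: TM * sqrt(Ne) = 4.8 * 7.2801 = 34.9445
Step 3: TPM = 34.9445 * 39.37 = 1376 twists/m

1376 twists/m


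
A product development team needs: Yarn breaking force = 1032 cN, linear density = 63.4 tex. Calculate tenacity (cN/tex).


Formula: Tenacity = Breaking force / Linear density
Tenacity = 1032 cN / 63.4 tex
Tenacity = 16.28 cN/tex

16.28 cN/tex


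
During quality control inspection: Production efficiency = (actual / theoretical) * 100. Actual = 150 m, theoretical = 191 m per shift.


Formula: Efficiency% = (Actual output / Theoretical output) * 100
Efficiency% = (150 / 191) * 100
Efficiency% = 0.78534 * 100 = 78.534% ≈ 78.5%

78.5%


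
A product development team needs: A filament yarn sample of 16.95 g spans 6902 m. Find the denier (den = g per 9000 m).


Formula: den = (mass_g / length_m) * 9000
Substituting: den = (16.95 / 6902) * 9000
Intermediate: 16.95 / 6902 = 0.00245581 g/m
den = 0.00245581 * 9000 = 22.1 denier

22.1 denier


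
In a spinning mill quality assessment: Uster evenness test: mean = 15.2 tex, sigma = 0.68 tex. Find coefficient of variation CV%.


Formula: CV% = (standard deviation / mean) * 100
Step 1: Ratio = 0.68 / 15.2 = 0.044737
Step 2: CV% = 0.044737 * 100 = 4.4737% ≈ 4.5%

4.5%


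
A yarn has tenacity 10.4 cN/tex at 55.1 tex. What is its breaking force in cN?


Formula: Breaking force = Tenacity * Linear density
F = 10.4 cN/tex * 55.1 tex
F = 573.04 cN

573.04 cN


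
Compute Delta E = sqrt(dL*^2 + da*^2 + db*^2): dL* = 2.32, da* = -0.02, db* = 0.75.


Formula: Delta E = sqrt(dL*^2 + da*^2 + db*^2)
Step 1: dL*^2 = 2.32^2 = 5.3824
Step 2: da*^2 = (-0.02)^2 = 0.0004
Step 3: db*^2 = 0.75^2 = 0.5625
Step 4: Sum = 5.3824 + 0.0004 + 0.5625 = 5.9453
Step 5: Delta E = sqrt(5.9453) = 2.44

2.44 Delta E


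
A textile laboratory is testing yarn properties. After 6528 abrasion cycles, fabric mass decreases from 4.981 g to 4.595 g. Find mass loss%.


Formula: Mass loss% = ((m_before - m_after) / m_before) * 100
Step 1: Mass loss = 4.981 - 4.595 = 0.386 g
Step 2: Ratio = 0.386 / 4.981 = 0.0774945
Step 3: Mass loss% = 0.0774945 * 100 = 7.74945% ≈ 7.75%

7.75%


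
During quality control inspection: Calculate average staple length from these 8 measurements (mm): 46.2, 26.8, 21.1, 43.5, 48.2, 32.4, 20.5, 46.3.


Formula: Mean = sum of lengths / count
Sum = 46.2 + 26.8 + 21.1 + 43.5 + 48.2 + 32.4 + 20.5 + 46.3
Sum = 285.0 mm
Mean = 285.0 / 8 = 35.63 mm

35.63 mm


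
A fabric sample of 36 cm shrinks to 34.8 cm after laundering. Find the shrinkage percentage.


Formula: Shrinkage% = ((L_before - L_after) / L_before) * 100
Step 1: Shrinkage = 36 - 34.8 = 1.2 cm
Step 2: Shrinkage% = (1.2 / 36) * 100
Step 3: Shrinkage% = 0.033333 * 100 = 3.3333% ≈ 3.3%

3.3%


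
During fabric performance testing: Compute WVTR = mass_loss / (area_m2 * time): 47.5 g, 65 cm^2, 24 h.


Formula: WVTR = mass_loss / (area * time)
Step 1: Convert area: 65 cm^2 = 0.0065 m^2
Step 2: WVTR = 47.5 g / (0.0065 m^2 * 24 h)
Step 3: WVTR = 47.5 / 0.156 = 304.5 g/m^2/h

304.5 g/m^2/h


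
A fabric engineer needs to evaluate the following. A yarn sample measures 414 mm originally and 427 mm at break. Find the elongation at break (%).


Formula: Elongation (%) = ((L_break - L0) / L0) * 100
Step 1: Extension = 427 - 414 = 13 mm
Step 2: Elongation = (13 / 414) * 100
Step 3: Elongation = 0.031401 * 100 = 3.1401% ≈ 3.1%

3.1%


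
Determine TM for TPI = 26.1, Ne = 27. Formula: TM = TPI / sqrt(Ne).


Formula: TM = TPI / sqrt(Ne)
Step 1: sqrt(Ne) = sqrt(27) = 5.1962
Step 2: TM = 26.1 / 5.1962 = 5.02

5.02 TM


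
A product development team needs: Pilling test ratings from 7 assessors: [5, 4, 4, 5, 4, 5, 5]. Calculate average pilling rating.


Formula: Mean = sum / count
Sum = 5 + 4 + 4 + 5 + 4 + 5 + 5 = 32
Mean = 32 / 7 = 4.6

4.6


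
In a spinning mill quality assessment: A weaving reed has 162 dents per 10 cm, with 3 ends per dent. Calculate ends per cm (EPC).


Formula: EPC = (dents per 10 cm * ends per dent) / 10
Step 1: Total ends per 10 cm = 162 * 3 = 486
Step 2: EPC = 486 / 10 = 48.6 ends/cm

48.6 ends/cm


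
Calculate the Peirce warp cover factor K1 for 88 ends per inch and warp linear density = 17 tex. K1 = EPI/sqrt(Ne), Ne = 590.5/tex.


Formula: K1 = EPI / sqrt(Ne), with Ne = 590.5 / tex_warp
Step 1: Ne = 590.5 / 17 = 34.735
Step 2: sqrt(Ne) = sqrt(34.735) = 5.8936
Step 3: K1 = 88 / 5.8936 = 14.9

14.9


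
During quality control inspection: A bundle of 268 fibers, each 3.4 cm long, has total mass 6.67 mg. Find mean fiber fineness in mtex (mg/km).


Formula: fineness (mtex) = mass (mg) / total length (km) = (mass_mg / total_length_m) * 1000
Step 1: Convert fiber length: 3.4 cm = 0.034 m
Step 2: Total fiber length = 268 * 0.034 = 9.112 m
Step 3: Linear density = 6.67 mg / 9.112 m = 0.7320 mg/m
Step 4: fineness = 0.7320 * 1000 = 732.0 mtex

732.0 mtex


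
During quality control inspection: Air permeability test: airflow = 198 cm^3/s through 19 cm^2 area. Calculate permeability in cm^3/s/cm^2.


Formula: Air Permeability = Airflow / Test Area
AP = 198 cm^3/s / 19 cm^2
AP = 10.4 cm^3/s/cm^2

10.4 cm^3/s/cm^2


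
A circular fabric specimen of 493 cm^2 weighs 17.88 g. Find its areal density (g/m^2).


Formula: GSM = mass_g / area_m2
Step 1: Convert area: 493 cm^2 = 493 / 10000 = 0.0493 m^2
Step 2: GSM = 17.88 g / 0.0493 m^2 = 362.7 g/m^2

362.7 g/m^2


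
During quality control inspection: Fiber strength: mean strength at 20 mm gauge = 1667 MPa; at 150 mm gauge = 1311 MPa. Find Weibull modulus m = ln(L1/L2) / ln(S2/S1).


Formula: m = ln(L1/L2) / ln(S2/S1)
Step 1: ln(L1/L2) = ln(20/150) = -2.01490
Step 2: S2/S1 = 1311/1667 = 0.78644
Step 3: ln(S2/S1) = ln(0.78644) = -0.24024
Step 4: m = -2.01490 / -0.24024 = 8.39

8.39 (Weibull m)


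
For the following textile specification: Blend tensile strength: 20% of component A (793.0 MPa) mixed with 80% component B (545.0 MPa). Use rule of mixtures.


Formula: Blend property = (fraction_A * property_A) + (fraction_B * property_B)
Step 1: Contribution A = 20/100 * 793.0 MPa = 158.6 MPa
Step 2: Contribution B = 80/100 * 545.0 MPa = 436.0 MPa
Step 3: Blend tensile strength = 158.6 + 436.0 = 594.6 MPa

594.6 MPa


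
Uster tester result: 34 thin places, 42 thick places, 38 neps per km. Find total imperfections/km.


Formula: Total = thin places + thick places + neps
Total = 34 + 42 + 38
Total = 114 imperfections/km

114 imperfections/km


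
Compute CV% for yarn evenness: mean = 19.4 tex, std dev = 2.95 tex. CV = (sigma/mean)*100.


Formula: CV% = (standard deviation / mean) * 100
Step 1: Ratio = 2.95 / 19.4 = 0.152062
Step 2: CV% = 0.152062 * 100 = 15.2062% ≈ 15.2%

15.2%


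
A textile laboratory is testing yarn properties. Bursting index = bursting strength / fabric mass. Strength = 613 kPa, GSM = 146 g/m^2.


Formula: Bursting Index = Bursting Strength / Fabric GSM
BI = 613 kPa / 146 g/m^2
BI = 4.199 kPa/(g/m^2)

4.199 kPa/(g/m^2)


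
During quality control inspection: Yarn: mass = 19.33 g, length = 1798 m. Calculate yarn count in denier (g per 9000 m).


Formula: den = (mass_g / length_m) * 9000
Substituting: den = (19.33 / 1798) * 9000
Intermediate: 19.33 / 1798 = 0.01075083 g/m
den = 0.01075083 * 9000 = 96.8 denier

96.8 denier


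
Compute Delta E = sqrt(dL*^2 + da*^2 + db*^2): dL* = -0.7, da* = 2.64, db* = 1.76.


Formula: Delta E = sqrt(dL*^2 + da*^2 + db*^2)
Step 1: dL*^2 = (-0.7)^2 = 0.49
Step 2: da*^2 = 2.64^2 = 6.9696
Step 3: db*^2 = 1.76^2 = 3.0976
Step 4: Sum = 0.49 + 6.9696 + 3.0976 = 10.5572
Step 5: Delta E = sqrt(10.5572) = 3.25

3.25 Delta E


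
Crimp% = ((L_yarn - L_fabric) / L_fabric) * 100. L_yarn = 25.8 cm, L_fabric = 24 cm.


Formula: Crimp% = ((L_yarn - L_fabric) / L_fabric) * 100
Step 1: Extension = 25.8 - 24 = 1.8 cm
Step 2: Crimp% = (1.8 / 24) * 100
Step 3: Crimp% = 0.075 * 100 = 7.5%

7.5%


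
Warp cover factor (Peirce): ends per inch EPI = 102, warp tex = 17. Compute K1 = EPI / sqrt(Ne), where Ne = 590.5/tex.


Formula: K1 = EPI / sqrt(Ne), with Ne = 590.5 / tex_warp
Step 1: Ne = 590.5 / 17 = 34.735
Step 2: sqrt(Ne) = sqrt(34.735) = 5.8936
Step 3: K1 = 102 / 5.8936 = 17.3

17.3


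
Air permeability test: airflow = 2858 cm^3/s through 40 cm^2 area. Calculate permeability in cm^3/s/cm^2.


Formula: Air Permeability = Airflow / Test Area
AP = 2858 cm^3/s / 40 cm^2
AP = 71.5 cm^3/s/cm^2

71.5 cm^3/s/cm^2


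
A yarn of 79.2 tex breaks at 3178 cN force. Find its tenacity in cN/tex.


Formula: Tenacity = Breaking force / Linear density
Tenacity = 3178 cN / 79.2 tex
Tenacity = 40.13 cN/tex

40.13 cN/tex


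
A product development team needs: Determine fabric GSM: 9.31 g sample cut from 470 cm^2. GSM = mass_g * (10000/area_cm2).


Formula: GSM = mass_g / area_m2
Step 1: Convert area: 470 cm^2 = 470 / 10000 = 0.047 m^2
Step 2: GSM = 9.31 g / 0.047 m^2 = 198.1 g/m^2

198.1 g/m^2


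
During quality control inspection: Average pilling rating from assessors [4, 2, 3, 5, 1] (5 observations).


Formula: Mean = sum / count
Sum = 4 + 2 + 3 + 5 + 1 = 15
Mean = 15 / 5 = 3.0

3.0


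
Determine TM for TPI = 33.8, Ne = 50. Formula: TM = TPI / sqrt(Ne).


Formula: TM = TPI / sqrt(Ne)
Step 1: sqrt(Ne) = sqrt(50) = 7.0711
Step 2: TM = 33.8 / 7.0711 = 4.78

4.78 TM


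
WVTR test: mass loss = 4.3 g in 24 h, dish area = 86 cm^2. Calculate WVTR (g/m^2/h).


Formula: WVTR = mass_loss / (area * time)
Step 1: Convert area: 86 cm^2 = 0.0086 m^2
Step 2: WVTR = 4.3 g / (0.0086 m^2 * 24 h)
Step 3: WVTR = 4.3 / 0.2064 = 20.8 g/m^2/h

20.8 g/m^2/h


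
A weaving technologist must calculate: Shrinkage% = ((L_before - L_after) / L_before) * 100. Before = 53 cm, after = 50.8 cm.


Formula: Shrinkage% = ((L_before - L_after) / L_before) * 100
Step 1: Shrinkage = 53 - 50.8 = 2.2 cm
Step 2: Shrinkage% = (2.2 / 53) * 100
Step 3: Shrinkage% = 0.041509 * 100 = 4.1509% ≈ 4.2%

4.2%


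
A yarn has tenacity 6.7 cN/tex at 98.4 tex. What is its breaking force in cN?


Formula: Breaking force = Tenacity * Linear density
F = 6.7 cN/tex * 98.4 tex
F = 659.28 cN

659.28 cN


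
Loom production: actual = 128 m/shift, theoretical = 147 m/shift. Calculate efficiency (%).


Formula: Efficiency% = (Actual output / Theoretical output) * 100
Efficiency% = (128 / 147) * 100
Efficiency% = 0.870748 * 100 = 87.0748% ≈ 87.1%

87.1%


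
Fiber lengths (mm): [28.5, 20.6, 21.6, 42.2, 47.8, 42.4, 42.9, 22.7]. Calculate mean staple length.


Formula: Mean = sum of lengths / count
Sum = 28.5 + 20.6 + 21.6 + 42.2 + 47.8 + 42.4 + 42.9 + 22.7
Sum = 268.7 mm
Mean = 268.7 / 8 = 33.59 mm

33.59 mm


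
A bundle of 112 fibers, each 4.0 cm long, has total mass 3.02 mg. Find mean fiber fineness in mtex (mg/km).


Formula: fineness (mtex) = mass (mg) / total length (km) = (mass_mg / total_length_m) * 1000
Step 1: Convert fiber length: 4.0 cm = 0.04 m
Step 2: Total fiber length = 112 * 0.04 = 4.48 m
Step 3: Linear density = 3.02 mg / 4.48 m = 0.6741 mg/m
Step 4: fineness = 0.6741 * 1000 = 674.1 mtex

674.1 mtex


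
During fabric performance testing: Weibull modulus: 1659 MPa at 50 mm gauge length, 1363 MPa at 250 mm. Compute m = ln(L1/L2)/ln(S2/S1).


Formula: m = ln(L1/L2) / ln(S2/S1)
Step 1: ln(L1/L2) = ln(50/250) = -1.60944
Step 2: S2/S1 = 1363/1659 = 0.82158
Step 3: ln(S2/S1) = ln(0.82158) = -0.19653
Step 4: m = -1.60944 / -0.19653 = 8.19

8.19 (Weibull m)


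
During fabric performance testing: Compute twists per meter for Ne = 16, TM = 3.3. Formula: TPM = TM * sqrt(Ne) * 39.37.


Formula: TPM = TM * sqrt(Ne) * 39.37
Step 1: sqrt(Ne) = sqrt(16) = 4
Step 2: TM * sqrt(Ne) = 3.3 * 4 = 13.2
Step 3: TPM = 13.2 * 39.37 = 520 twists/m

520 twists/m


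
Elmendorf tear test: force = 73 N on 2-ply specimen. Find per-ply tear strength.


Formula: Per-ply strength = Total force / Number of plies
Per-ply = 73 N / 2
Per-ply = 36.5 N

36.5 N


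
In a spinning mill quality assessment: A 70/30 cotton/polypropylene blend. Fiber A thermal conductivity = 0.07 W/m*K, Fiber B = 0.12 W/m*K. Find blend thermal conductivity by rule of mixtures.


Formula: Blend property = (fraction_A * property_A) + (fraction_B * property_B)
Step 1: Contribution A = 70/100 * 0.07 W/m*K = 0.049 W/m*K
Step 2: Contribution B = 30/100 * 0.12 W/m*K = 0.036 W/m*K
Step 3: Blend thermal conductivity = 0.049 + 0.036 = 0.085 W/m*K

0.085 W/m*K


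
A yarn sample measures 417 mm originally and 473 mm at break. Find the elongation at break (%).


Formula: Elongation (%) = ((L_break - L0) / L0) * 100
Step 1: Extension = 473 - 417 = 56 mm
Step 2: Elongation = (56 / 417) * 100
Step 3: Elongation = 0.134293 * 100 = 13.4293% ≈ 13.4%

13.4%


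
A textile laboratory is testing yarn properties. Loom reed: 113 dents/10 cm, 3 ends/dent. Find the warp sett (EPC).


Formula: EPC = (dents per 10 cm * ends per dent) / 10
Step 1: Total ends per 10 cm = 113 * 3 = 339
Step 2: EPC = 339 / 10 = 33.9 ends/cm

33.9 ends/cm


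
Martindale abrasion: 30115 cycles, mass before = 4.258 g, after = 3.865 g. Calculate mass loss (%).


Formula: Mass loss% = ((m_before - m_after) / m_before) * 100
Step 1: Mass loss = 4.258 - 3.865 = 0.393 g
Step 2: Ratio = 0.393 / 4.258 = 0.0922969
Step 3: Mass loss% = 0.0922969 * 100 = 9.22969% ≈ 9.23%

9.23%


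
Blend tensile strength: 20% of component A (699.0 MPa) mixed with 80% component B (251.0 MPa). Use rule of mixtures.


Formula: Blend property = (fraction_A * property_A) + (fraction_B * property_B)
Step 1: Contribution A = 20/100 * 699.0 MPa = 139.8 MPa
Step 2: Contribution B = 80/100 * 251.0 MPa = 200.8 MPa
Step 3: Blend tensile strength = 139.8 + 200.8 = 340.6 MPa

340.6 MPa


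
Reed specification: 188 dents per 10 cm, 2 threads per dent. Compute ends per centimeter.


Formula: EPC = (dents per 10 cm * ends per dent) / 10
Step 1: Total ends per 10 cm = 188 * 2 = 376
Step 2: EPC = 376 / 10 = 37.6 ends/cm

37.6 ends/cm


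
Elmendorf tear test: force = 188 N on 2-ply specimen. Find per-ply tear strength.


Formula: Per-ply strength = Total force / Number of plies
Per-ply = 188 N / 2
Per-ply = 94 N

94 N


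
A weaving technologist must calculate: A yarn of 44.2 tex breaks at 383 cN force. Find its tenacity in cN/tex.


Formula: Tenacity = Breaking force / Linear density
Tenacity = 383 cN / 44.2 tex
Tenacity = 8.67 cN/tex

8.67 cN/tex


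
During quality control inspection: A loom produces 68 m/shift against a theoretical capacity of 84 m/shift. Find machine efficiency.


Formula: Efficiency% = (Actual output / Theoretical output) * 100
Efficiency% = (68 / 84) * 100
Efficiency% = 0.809524 * 100 = 80.9524% ≈ 81.0%

81.0%


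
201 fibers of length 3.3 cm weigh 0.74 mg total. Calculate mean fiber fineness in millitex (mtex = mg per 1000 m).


Formula: fineness (mtex) = mass (mg) / total length (km) = (mass_mg / total_length_m) * 1000
Step 1: Convert fiber length: 3.3 cm = 0.033 m
Step 2: Total fiber length = 201 * 0.033 = 6.633 m
Step 3: Linear density = 0.74 mg / 6.633 m = 0.1116 mg/m
Step 4: fineness = 0.1116 * 1000 = 111.6 mtex

111.6 mtex


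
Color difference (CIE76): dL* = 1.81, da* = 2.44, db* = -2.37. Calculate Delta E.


Formula: Delta E = sqrt(dL*^2 + da*^2 + db*^2)
Step 1: dL*^2 = 1.81^2 = 3.2761
Step 2: da*^2 = 2.44^2 = 5.9536
Step 3: db*^2 = (-2.37)^2 = 5.6169
Step 4: Sum = 3.2761 + 5.9536 + 5.6169 = 14.8466
Step 5: Delta E = sqrt(14.8466) = 3.85

3.85 Delta E


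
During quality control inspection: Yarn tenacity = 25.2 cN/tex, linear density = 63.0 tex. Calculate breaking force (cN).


Formula: Breaking force = Tenacity * Linear density
F = 25.2 cN/tex * 63.0 tex
F = 1587.60 cN

1587.60 cN


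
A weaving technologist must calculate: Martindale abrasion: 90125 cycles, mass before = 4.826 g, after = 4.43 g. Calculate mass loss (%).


Formula: Mass loss% = ((m_before - m_after) / m_before) * 100
Step 1: Mass loss = 4.826 - 4.43 = 0.396 g
Step 2: Ratio = 0.396 / 4.826 = 0.0820555
Step 3: Mass loss% = 0.0820555 * 100 = 8.20555% ≈ 8.21%

8.21%


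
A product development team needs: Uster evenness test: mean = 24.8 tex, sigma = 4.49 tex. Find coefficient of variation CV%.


Formula: CV% = (standard deviation / mean) * 100
Step 1: Ratio = 4.49 / 24.8 = 0.181048
Step 2: CV% = 0.181048 * 100 = 18.1048% ≈ 18.1%

18.1%


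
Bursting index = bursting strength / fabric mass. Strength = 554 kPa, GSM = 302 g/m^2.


Formula: Bursting Index = Bursting Strength / Fabric GSM
BI = 554 kPa / 302 g/m^2
BI = 1.834 kPa/(g/m^2)

1.834 kPa/(g/m^2)


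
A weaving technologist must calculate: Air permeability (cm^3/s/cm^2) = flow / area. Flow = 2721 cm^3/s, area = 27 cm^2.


Formula: Air Permeability = Airflow / Test Area
AP = 2721 cm^3/s / 27 cm^2
AP = 100.8 cm^3/s/cm^2

100.8 cm^3/s/cm^2


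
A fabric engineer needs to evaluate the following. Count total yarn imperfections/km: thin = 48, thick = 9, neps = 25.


Formula: Total = thin places + thick places + neps
Total = 48 + 9 + 25
Total = 82 imperfections/km

82 imperfections/km


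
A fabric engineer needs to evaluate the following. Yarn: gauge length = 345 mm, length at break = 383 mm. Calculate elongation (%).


Formula: Elongation (%) = ((L_break - L0) / L0) * 100
Step 1: Extension = 383 - 345 = 38 mm
Step 2: Elongation = (38 / 345) * 100
Step 3: Elongation = 0.110145 * 100 = 11.0145% ≈ 11.0%

11.0%


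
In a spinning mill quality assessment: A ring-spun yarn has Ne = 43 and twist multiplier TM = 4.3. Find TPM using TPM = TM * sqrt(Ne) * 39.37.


Formula: TPM = TM * sqrt(Ne) * 39.37
Step 1: sqrt(Ne) = sqrt(43) = 6.5574
Step 2: TM * sqrt(Ne) = 4.3 * 6.5574 = 28.1968
Step 3: TPM = 28.1968 * 39.37 = 1110 twists/m

1110 twists/m


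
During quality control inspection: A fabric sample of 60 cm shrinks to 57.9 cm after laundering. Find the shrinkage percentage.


Formula: Shrinkage% = ((L_before - L_after) / L_before) * 100
Step 1: Shrinkage = 60 - 57.9 = 2.1 cm
Step 2: Shrinkage% = (2.1 / 60) * 100
Step 3: Shrinkage% = 0.035 * 100 = 3.5%

3.5%


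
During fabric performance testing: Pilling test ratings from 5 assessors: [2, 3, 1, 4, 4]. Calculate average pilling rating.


Formula: Mean = sum / count
Sum = 2 + 3 + 1 + 4 + 4 = 14
Mean = 14 / 5 = 2.8

2.8


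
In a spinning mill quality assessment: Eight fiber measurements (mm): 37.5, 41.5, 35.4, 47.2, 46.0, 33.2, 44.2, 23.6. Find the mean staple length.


Formula: Mean = sum of lengths / count
Sum = 37.5 + 41.5 + 35.4 + 47.2 + 46.0 + 33.2 + 44.2 + 23.6
Sum = 308.6 mm
Mean = 308.6 / 8 = 38.58 mm

38.58 mm


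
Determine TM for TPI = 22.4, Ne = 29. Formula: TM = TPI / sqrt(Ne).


Formula: TM = TPI / sqrt(Ne)
Step 1: sqrt(Ne) = sqrt(29) = 5.3852
Step 2: TM = 22.4 / 5.3852 = 4.16

4.16 TM


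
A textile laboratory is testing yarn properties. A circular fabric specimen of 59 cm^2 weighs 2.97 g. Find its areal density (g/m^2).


Formula: GSM = mass_g / area_m2
Step 1: Convert area: 59 cm^2 = 59 / 10000 = 0.0059 m^2
Step 2: GSM = 2.97 g / 0.0059 m^2 = 503.4 g/m^2

503.4 g/m^2


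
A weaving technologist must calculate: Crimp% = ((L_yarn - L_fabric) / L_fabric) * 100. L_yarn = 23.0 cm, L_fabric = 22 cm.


Formula: Crimp% = ((L_yarn - L_fabric) / L_fabric) * 100
Step 1: Extension = 23.0 - 22 = 1.0 cm
Step 2: Crimp% = (1.0 / 22) * 100
Step 3: Crimp% = 0.045455 * 100 = 4.5455% ≈ 4.5%

4.5%


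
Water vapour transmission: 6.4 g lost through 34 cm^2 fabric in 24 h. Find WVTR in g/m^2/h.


Formula: WVTR = mass_loss / (area * time)
Step 1: Convert area: 34 cm^2 = 0.0034 m^2
Step 2: WVTR = 6.4 g / (0.0034 m^2 * 24 h)
Step 3: WVTR = 6.4 / 0.0816 = 78.4 g/m^2/h

78.4 g/m^2/h


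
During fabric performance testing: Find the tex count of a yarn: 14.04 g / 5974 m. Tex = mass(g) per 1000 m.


Formula: Tex = (mass_g / length_m) * 1000
Substituting: Tex = (14.04 / 5974) * 1000
Intermediate: 14.04 / 5974 = 0.00235018 g/m
Tex = 0.00235018 * 1000 = 2.35 tex

2.35 tex


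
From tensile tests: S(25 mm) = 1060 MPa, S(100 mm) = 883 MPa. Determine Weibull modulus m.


Formula: m = ln(L1/L2) / ln(S2/S1)
Step 1: ln(L1/L2) = ln(25/100) = -1.38629
Step 2: S2/S1 = 883/1060 = 0.83302
Step 3: ln(S2/S1) = ln(0.83302) = -0.18270
Step 4: m = -1.38629 / -0.18270 = 7.59

7.59 (Weibull m)


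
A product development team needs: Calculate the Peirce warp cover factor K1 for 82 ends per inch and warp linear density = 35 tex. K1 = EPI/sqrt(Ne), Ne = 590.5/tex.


Formula: K1 = EPI / sqrt(Ne), with Ne = 590.5 / tex_warp
Step 1: Ne = 590.5 / 35 = 16.871
Step 2: sqrt(Ne) = sqrt(16.871) = 4.1074
Step 3: K1 = 82 / 4.1074 = 20.0

20.0


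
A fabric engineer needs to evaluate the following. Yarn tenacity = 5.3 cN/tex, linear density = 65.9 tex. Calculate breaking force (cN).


Formula: Breaking force = Tenacity * Linear density
F = 5.3 cN/tex * 65.9 tex
F = 349.27 cN

349.27 cN


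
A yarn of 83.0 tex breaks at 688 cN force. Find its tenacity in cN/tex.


Formula: Tenacity = Breaking force / Linear density
Tenacity = 688 cN / 83.0 tex
Tenacity = 8.29 cN/tex

8.29 cN/tex


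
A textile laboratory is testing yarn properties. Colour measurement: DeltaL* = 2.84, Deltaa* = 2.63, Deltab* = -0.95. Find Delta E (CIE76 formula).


Formula: Delta E = sqrt(dL*^2 + da*^2 + db*^2)
Step 1: dL*^2 = 2.84^2 = 8.0656
Step 2: da*^2 = 2.63^2 = 6.9169
Step 3: db*^2 = (-0.95)^2 = 0.9025
Step 4: Sum = 8.0656 + 6.9169 + 0.9025 = 15.885
Step 5: Delta E = sqrt(15.885) = 3.99

3.99 Delta E


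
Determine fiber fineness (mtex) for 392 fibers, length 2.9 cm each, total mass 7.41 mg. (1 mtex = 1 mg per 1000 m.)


Formula: fineness (mtex) = mass (mg) / total length (km) = (mass_mg / total_length_m) * 1000
Step 1: Convert fiber length: 2.9 cm = 0.029 m
Step 2: Total fiber length = 392 * 0.029 = 11.368 m
Step 3: Linear density = 7.41 mg / 11.368 m = 0.6518 mg/m
Step 4: fineness = 0.6518 * 1000 = 651.8 mtex

651.8 mtex


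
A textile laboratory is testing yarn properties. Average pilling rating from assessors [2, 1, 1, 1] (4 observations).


Formula: Mean = sum / count
Sum = 2 + 1 + 1 + 1 = 5
Mean = 5 / 4 = 1.3

1.3


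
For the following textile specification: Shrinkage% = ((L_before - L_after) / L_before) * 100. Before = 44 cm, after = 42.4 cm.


Formula: Shrinkage% = ((L_before - L_after) / L_before) * 100
Step 1: Shrinkage = 44 - 42.4 = 1.6 cm
Step 2: Shrinkage% = (1.6 / 44) * 100
Step 3: Shrinkage% = 0.036364 * 100 = 3.6364% ≈ 3.6%

3.6%


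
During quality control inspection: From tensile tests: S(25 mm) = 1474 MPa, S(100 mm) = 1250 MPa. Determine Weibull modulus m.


Formula: m = ln(L1/L2) / ln(S2/S1)
Step 1: ln(L1/L2) = ln(25/100) = -1.38629
Step 2: S2/S1 = 1250/1474 = 0.84803
Step 3: ln(S2/S1) = ln(0.84803) = -0.16484
Step 4: m = -1.38629 / -0.16484 = 8.41

8.41 (Weibull m)


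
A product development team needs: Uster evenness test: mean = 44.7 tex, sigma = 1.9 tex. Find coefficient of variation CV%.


Formula: CV% = (standard deviation / mean) * 100
Step 1: Ratio = 1.9 / 44.7 = 0.042506
Step 2: CV% = 0.042506 * 100 = 4.2506% ≈ 4.3%

4.3%


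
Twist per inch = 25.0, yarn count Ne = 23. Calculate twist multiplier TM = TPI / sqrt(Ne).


Formula: TM = TPI / sqrt(Ne)
Step 1: sqrt(Ne) = sqrt(23) = 4.7958
Step 2: TM = 25.0 / 4.7958 = 5.21

5.21 TM


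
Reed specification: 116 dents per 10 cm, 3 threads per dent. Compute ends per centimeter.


Formula: EPC = (dents per 10 cm * ends per dent) / 10
Step 1: Total ends per 10 cm = 116 * 3 = 348
Step 2: EPC = 348 / 10 = 34.8 ends/cm

34.8 ends/cm


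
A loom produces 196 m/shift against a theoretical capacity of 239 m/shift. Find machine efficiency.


Formula: Efficiency% = (Actual output / Theoretical output) * 100
Efficiency% = (196 / 239) * 100
Efficiency% = 0.820084 * 100 = 82.0084% ≈ 82.0%

82.0%


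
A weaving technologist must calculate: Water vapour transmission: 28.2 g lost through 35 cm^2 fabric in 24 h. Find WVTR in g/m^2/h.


Formula: WVTR = mass_loss / (area * time)
Step 1: Convert area: 35 cm^2 = 0.0035 m^2
Step 2: WVTR = 28.2 g / (0.0035 m^2 * 24 h)
Step 3: WVTR = 28.2 / 0.084 = 335.7 g/m^2/h

335.7 g/m^2/h


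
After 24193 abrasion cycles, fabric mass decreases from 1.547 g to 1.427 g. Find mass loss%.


Formula: Mass loss% = ((m_before - m_after) / m_before) * 100
Step 1: Mass loss = 1.547 - 1.427 = 0.12 g
Step 2: Ratio = 0.12 / 1.547 = 0.0775695
Step 3: Mass loss% = 0.0775695 * 100 = 7.75695% ≈ 7.76%

7.76%


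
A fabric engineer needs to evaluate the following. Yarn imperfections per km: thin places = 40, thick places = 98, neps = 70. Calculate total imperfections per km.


Formula: Total = thin places + thick places + neps
Total = 40 + 98 + 70
Total = 208 imperfections/km

208 imperfections/km


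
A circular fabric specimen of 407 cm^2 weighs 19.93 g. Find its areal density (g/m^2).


Formula: GSM = mass_g / area_m2
Step 1: Convert area: 407 cm^2 = 407 / 10000 = 0.0407 m^2
Step 2: GSM = 19.93 g / 0.0407 m^2 = 489.7 g/m^2

489.7 g/m^2


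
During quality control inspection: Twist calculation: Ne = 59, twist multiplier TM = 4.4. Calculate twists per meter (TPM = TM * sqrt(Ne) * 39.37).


Formula: TPM = TM * sqrt(Ne) * 39.37
Step 1: sqrt(Ne) = sqrt(59) = 7.6811
Step 2: TM * sqrt(Ne) = 4.4 * 7.6811 = 33.7968
Step 3: TPM = 33.7968 * 39.37 = 1331 twists/m

1331 twists/m


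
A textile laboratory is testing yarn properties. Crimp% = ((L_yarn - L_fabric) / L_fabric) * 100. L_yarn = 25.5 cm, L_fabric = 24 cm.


Formula: Crimp% = ((L_yarn - L_fabric) / L_fabric) * 100
Step 1: Extension = 25.5 - 24 = 1.5 cm
Step 2: Crimp% = (1.5 / 24) * 100
Step 3: Crimp% = 0.0625 * 100 = 6.25% ≈ 6.3%

6.3%


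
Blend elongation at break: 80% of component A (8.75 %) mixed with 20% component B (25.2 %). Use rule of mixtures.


Formula: Blend property = (fraction_A * property_A) + (fraction_B * property_B)
Step 1: Contribution A = 80/100 * 8.75 % = 7.0 %
Step 2: Contribution B = 20/100 * 25.2 % = 5.04 %
Step 3: Blend elongation at break = 7.0 + 5.04 = 12.04 %

12.04 %


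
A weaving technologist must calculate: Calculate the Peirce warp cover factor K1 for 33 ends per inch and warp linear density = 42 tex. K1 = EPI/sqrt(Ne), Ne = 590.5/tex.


Formula: K1 = EPI / sqrt(Ne), with Ne = 590.5 / tex_warp
Step 1: Ne = 590.5 / 42 = 14.06
Step 2: sqrt(Ne) = sqrt(14.06) = 3.7497
Step 3: K1 = 33 / 3.7497 = 8.8

8.8


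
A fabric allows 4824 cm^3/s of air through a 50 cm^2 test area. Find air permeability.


Formula: Air Permeability = Airflow / Test Area
AP = 4824 cm^3/s / 50 cm^2
AP = 96.5 cm^3/s/cm^2

96.5 cm^3/s/cm^2


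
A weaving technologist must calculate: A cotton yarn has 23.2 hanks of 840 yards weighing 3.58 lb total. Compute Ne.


Formula: Ne = hanks / mass_lb
Substituting: Ne = 23.2 / 3.58
Ne = 6.5

6.5 Ne


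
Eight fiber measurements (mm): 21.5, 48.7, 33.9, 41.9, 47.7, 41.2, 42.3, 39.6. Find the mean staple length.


Formula: Mean = sum of lengths / count
Sum = 21.5 + 48.7 + 33.9 + 41.9 + 47.7 + 41.2 + 42.3 + 39.6
Sum = 316.8 mm
Mean = 316.8 / 8 = 39.60 mm

39.60 mm


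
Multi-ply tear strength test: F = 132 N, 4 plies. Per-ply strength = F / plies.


Formula: Per-ply strength = Total force / Number of plies
Per-ply = 132 N / 4
Per-ply = 33 N

33 N


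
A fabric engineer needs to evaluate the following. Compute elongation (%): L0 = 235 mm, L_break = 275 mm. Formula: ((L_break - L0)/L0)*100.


Formula: Elongation (%) = ((L_break - L0) / L0) * 100
Step 1: Extension = 275 - 235 = 40 mm
Step 2: Elongation = (40 / 235) * 100
Step 3: Elongation = 0.170213 * 100 = 17.0213% ≈ 17.0%

17.0%


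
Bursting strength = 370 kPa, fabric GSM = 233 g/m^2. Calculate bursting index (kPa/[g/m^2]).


Formula: Bursting Index = Bursting Strength / Fabric GSM
BI = 370 kPa / 233 g/m^2
BI = 1.588 kPa/(g/m^2)

1.588 kPa/(g/m^2)


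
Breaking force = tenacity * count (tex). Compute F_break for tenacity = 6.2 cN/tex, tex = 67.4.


Formula: Breaking force = Tenacity * Linear density
F = 6.2 cN/tex * 67.4 tex
F = 417.88 cN

417.88 cN


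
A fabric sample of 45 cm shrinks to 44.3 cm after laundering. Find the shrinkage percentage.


Formula: Shrinkage% = ((L_before - L_after) / L_before) * 100
Step 1: Shrinkage = 45 - 44.3 = 0.7 cm
Step 2: Shrinkage% = (0.7 / 45) * 100
Step 3: Shrinkage% = 0.015556 * 100 = 1.5556% ≈ 1.6%

1.6%


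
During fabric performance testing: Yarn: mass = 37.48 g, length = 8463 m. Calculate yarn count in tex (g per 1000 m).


Formula: Tex = (mass_g / length_m) * 1000
Substituting: Tex = (37.48 / 8463) * 1000
Intermediate: 37.48 / 8463 = 0.00442869 g/m
Tex = 0.00442869 * 1000 = 4.43 tex

4.43 tex


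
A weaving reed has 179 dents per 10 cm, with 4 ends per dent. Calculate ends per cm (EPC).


Formula: EPC = (dents per 10 cm * ends per dent) / 10
Step 1: Total ends per 10 cm = 179 * 4 = 716
Step 2: EPC = 716 / 10 = 71.6 ends/cm

71.6 ends/cm


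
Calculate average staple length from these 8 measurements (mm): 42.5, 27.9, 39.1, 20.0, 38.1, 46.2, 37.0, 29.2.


Formula: Mean = sum of lengths / count
Sum = 42.5 + 27.9 + 39.1 + 20.0 + 38.1 + 46.2 + 37.0 + 29.2
Sum = 280.0 mm
Mean = 280.0 / 8 = 35.00 mm

35.00 mm


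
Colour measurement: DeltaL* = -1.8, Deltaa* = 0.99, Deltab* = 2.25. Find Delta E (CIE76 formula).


Formula: Delta E = sqrt(dL*^2 + da*^2 + db*^2)
Step 1: dL*^2 = (-1.8)^2 = 3.24
Step 2: da*^2 = 0.99^2 = 0.9801
Step 3: db*^2 = 2.25^2 = 5.0625
Step 4: Sum = 3.24 + 0.9801 + 5.0625 = 9.2826
Step 5: Delta E = sqrt(9.2826) = 3.05

3.05 Delta E


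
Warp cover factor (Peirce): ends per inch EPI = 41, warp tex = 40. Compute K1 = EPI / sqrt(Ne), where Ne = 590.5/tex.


Formula: K1 = EPI / sqrt(Ne), with Ne = 590.5 / tex_warp
Step 1: Ne = 590.5 / 40 = 14.763
Step 2: sqrt(Ne) = sqrt(14.763) = 3.8423
Step 3: K1 = 41 / 3.8423 = 10.7

10.7


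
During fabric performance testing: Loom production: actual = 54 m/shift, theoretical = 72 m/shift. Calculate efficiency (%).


Formula: Efficiency% = (Actual output / Theoretical output) * 100
Efficiency% = (54 / 72) * 100
Efficiency% = 0.75 * 100 = 75.0%

75.0%


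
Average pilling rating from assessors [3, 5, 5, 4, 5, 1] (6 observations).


Formula: Mean = sum / count
Sum = 3 + 5 + 5 + 4 + 5 + 1 = 23
Mean = 23 / 6 = 3.8

3.8


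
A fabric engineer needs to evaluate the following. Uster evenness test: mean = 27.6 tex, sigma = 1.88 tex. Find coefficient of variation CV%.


Formula: CV% = (standard deviation / mean) * 100
Step 1: Ratio = 1.88 / 27.6 = 0.068116
Step 2: CV% = 0.068116 * 100 = 6.8116% ≈ 6.8%

6.8%


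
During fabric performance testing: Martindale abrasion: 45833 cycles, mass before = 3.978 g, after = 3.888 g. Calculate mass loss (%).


Formula: Mass loss% = ((m_before - m_after) / m_before) * 100
Step 1: Mass loss = 3.978 - 3.888 = 0.09 g
Step 2: Ratio = 0.09 / 3.978 = 0.0226244
Step 3: Mass loss% = 0.0226244 * 100 = 2.26244% ≈ 2.26%

2.26%


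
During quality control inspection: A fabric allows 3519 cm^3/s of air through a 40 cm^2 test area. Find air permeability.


Formula: Air Permeability = Airflow / Test Area
AP = 3519 cm^3/s / 40 cm^2
AP = 88.0 cm^3/s/cm^2

88.0 cm^3/s/cm^2


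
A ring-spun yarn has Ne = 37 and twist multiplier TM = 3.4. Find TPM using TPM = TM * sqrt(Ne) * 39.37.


Formula: TPM = TM * sqrt(Ne) * 39.37
Step 1: sqrt(Ne) = sqrt(37) = 6.0828
Step 2: TM * sqrt(Ne) = 3.4 * 6.0828 = 20.6815
Step 3: TPM = 20.6815 * 39.37 = 814 twists/m

814 twists/m


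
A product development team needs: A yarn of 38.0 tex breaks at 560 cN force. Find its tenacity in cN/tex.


Formula: Tenacity = Breaking force / Linear density
Tenacity = 560 cN / 38.0 tex
Tenacity = 14.74 cN/tex

14.74 cN/tex


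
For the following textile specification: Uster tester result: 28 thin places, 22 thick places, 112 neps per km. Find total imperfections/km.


Formula: Total = thin places + thick places + neps
Total = 28 + 22 + 112
Total = 162 imperfections/km

162 imperfections/km


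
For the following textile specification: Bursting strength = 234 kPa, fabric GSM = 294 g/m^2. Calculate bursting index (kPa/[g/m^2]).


Formula: Bursting Index = Bursting Strength / Fabric GSM
BI = 234 kPa / 294 g/m^2
BI = 0.796 kPa/(g/m^2)

0.796 kPa/(g/m^2)


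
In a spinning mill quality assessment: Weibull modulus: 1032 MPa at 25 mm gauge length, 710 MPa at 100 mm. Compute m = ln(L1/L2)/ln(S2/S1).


Formula: m = ln(L1/L2) / ln(S2/S1)
Step 1: ln(L1/L2) = ln(25/100) = -1.38629
Step 2: S2/S1 = 710/1032 = 0.68798
Step 3: ln(S2/S1) = ln(0.68798) = -0.37400
Step 4: m = -1.38629 / -0.37400 = 3.71

3.71 (Weibull m)


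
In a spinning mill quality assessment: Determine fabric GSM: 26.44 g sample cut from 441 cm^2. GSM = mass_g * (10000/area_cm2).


Formula: GSM = mass_g / area_m2
Step 1: Convert area: 441 cm^2 = 441 / 10000 = 0.0441 m^2
Step 2: GSM = 26.44 g / 0.0441 m^2 = 599.5 g/m^2

599.5 g/m^2


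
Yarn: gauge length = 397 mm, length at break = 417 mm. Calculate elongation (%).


Formula: Elongation (%) = ((L_break - L0) / L0) * 100
Step 1: Extension = 417 - 397 = 20 mm
Step 2: Elongation = (20 / 397) * 100
Step 3: Elongation = 0.050378 * 100 = 5.0378% ≈ 5.0%

5.0%


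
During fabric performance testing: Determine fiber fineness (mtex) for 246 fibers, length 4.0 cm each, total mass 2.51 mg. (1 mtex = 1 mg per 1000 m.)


Formula: fineness (mtex) = mass (mg) / total length (km) = (mass_mg / total_length_m) * 1000
Step 1: Convert fiber length: 4.0 cm = 0.04 m
Step 2: Total fiber length = 246 * 0.04 = 9.84 m
Step 3: Linear density = 2.51 mg / 9.84 m = 0.2551 mg/m
Step 4: fineness = 0.2551 * 1000 = 255.1 mtex

255.1 mtex


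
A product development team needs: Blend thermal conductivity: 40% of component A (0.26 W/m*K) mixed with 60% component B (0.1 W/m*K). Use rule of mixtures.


Formula: Blend property = (fraction_A * property_A) + (fraction_B * property_B)
Step 1: Contribution A = 40/100 * 0.26 W/m*K = 0.104 W/m*K
Step 2: Contribution B = 60/100 * 0.1 W/m*K = 0.06 W/m*K
Step 3: Blend thermal conductivity = 0.104 + 0.06 = 0.164 W/m*K

0.164 W/m*K


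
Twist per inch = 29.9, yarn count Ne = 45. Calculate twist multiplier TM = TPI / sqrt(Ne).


Formula: TM = TPI / sqrt(Ne)
Step 1: sqrt(Ne) = sqrt(45) = 6.7082
Step 2: TM = 29.9 / 6.7082 = 4.46

4.46 TM


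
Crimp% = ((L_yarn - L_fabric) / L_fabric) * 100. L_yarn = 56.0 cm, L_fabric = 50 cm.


Formula: Crimp% = ((L_yarn - L_fabric) / L_fabric) * 100
Step 1: Extension = 56.0 - 50 = 6.0 cm
Step 2: Crimp% = (6.0 / 50) * 100
Step 3: Crimp% = 0.12 * 100 = 12.0%

12.0%


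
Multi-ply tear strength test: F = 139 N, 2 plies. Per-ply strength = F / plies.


Formula: Per-ply strength = Total force / Number of plies
Per-ply = 139 N / 2
Per-ply = 69.5 N

69.5 N


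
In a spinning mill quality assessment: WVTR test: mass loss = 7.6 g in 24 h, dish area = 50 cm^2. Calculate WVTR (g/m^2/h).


Formula: WVTR = mass_loss / (area * time)
Step 1: Convert area: 50 cm^2 = 0.005 m^2
Step 2: WVTR = 7.6 g / (0.005 m^2 * 24 h)
Step 3: WVTR = 7.6 / 0.12 = 63.3 g/m^2/h

63.3 g/m^2/h
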